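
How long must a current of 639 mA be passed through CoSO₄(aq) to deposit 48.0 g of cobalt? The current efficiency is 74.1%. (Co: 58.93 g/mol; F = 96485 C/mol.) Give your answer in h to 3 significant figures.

92.2 h

n(Co) = 48.0 / 58.93 = 0.8145 mol
Co²⁺ + 2e⁻ → Co, so n(e⁻) = 2 × 0.8145 = 1.629 mol
Q = 1.629 × 96485 / 0.741 = 2.121×10^5 C
t = Q / I = 2.121×10^5 / 0.639 = 3.319×10^5 s = 92.2 h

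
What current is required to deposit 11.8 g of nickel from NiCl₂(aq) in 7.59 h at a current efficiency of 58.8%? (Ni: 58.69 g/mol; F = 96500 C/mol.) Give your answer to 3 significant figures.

n(Ni) = 11.8 / 58.69 = 0.2011 mol
Ni²⁺ + 2e⁻ → Ni, so n(e⁻) = 2 × 0.2011 = 0.4022 mol
Q = 0.4022 × 96500 / 0.588 = 66010 C
I = Q / t = 66010 / 27324 s = 2.42 A

2.42 A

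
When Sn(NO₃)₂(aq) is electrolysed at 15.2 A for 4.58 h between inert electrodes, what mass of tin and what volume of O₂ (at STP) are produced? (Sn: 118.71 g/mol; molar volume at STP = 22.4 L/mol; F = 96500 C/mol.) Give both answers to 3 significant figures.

154 g Sn; 14.5 L O₂

Q = 15.2 × 16488 = 2.506×10^5 C; n(e⁻) = 2.506×10^5 / 96500 = 2.597 mol
Cathode: Sn²⁺ + 2e⁻ → Sn → n(Sn) = 2.597/2 = 1.299 mol → 154 g
Anode: 2H₂O → O₂ + 4H⁺ + 4e⁻ → n(O₂) = 2.597/4 = 0.6493 mol → 14.5 L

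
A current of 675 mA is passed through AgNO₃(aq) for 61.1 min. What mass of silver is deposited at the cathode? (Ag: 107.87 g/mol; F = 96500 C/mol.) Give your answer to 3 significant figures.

2.77 g

Q = 0.675 A × 3666 s = 2475 C
n(e⁻) = 2475 / 96500 = 0.02565 mol
Ag⁺ + e⁻ → Ag, so n(Ag) = 0.02565 mol
m = 0.02565 × 107.87 = 2.77 g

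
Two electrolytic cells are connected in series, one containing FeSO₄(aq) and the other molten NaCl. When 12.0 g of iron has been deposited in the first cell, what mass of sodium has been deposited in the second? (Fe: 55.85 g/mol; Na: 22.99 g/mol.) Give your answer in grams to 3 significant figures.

n(Fe) = 12.0 / 55.85 = 0.2149 mol
Fe²⁺ + 2e⁻ → Fe, so n(e⁻) = 2 × 0.2149 = 0.4298 mol
In series, the same 0.4298 mol of electrons flows through the second cell.
Na⁺ + e⁻ → Na, so n(Na) = 0.4298 mol
m(Na) = 0.4298 × 22.99 = 9.88 g

9.88 g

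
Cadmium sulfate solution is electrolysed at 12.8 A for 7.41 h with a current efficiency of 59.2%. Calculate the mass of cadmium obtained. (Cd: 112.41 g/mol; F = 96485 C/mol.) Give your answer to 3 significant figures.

Q = 12.8 × 26676 = 3.415×10^5 C
n(e⁻) = 3.415×10^5 / 96485 = 3.539 mol
Cd²⁺ + 2e⁻ → Cd, so theoretical m(Cd) = 1.770 × 112.41 = 199.0 g
Actual mass = 59.2% × 199.0 = 118 g

118 g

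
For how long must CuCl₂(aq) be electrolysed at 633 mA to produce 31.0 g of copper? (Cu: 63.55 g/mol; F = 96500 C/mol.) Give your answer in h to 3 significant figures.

41.3 h

n(Cu) = 31.0 / 63.55 = 0.4878 mol
Cu²⁺ + 2e⁻ → Cu, so n(e⁻) = 2 × 0.4878 = 0.9756 mol
Q = 0.9756 × 96500 = 94150 C
t = Q / I = 94150 / 0.633 = 1.487×10^5 s = 41.3 h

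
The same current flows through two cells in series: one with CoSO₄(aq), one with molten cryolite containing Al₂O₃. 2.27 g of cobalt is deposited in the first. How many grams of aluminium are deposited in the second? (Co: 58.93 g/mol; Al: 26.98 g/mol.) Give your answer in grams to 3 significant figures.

n(Co) = 2.27 / 58.93 = 0.03852 mol
Co²⁺ + 2e⁻ → Co, so n(e⁻) = 2 × 0.03852 = 0.07704 mol
In series, the same 0.07704 mol of electrons flows through the second cell.
Al³⁺ + 3e⁻ → Al, so n(Al) = 0.07704 / 3 = 0.02568 mol
m(Al) = 0.02568 × 26.98 = 0.693 g

0.693 g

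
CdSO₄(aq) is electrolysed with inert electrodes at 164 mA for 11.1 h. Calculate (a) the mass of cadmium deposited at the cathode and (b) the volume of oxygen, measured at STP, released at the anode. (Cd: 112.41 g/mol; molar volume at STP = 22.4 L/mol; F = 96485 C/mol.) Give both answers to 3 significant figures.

3.82 g Cd; 0.380 L O₂

Q = 0.164 × 39960 = 6553 C; n(e⁻) = 6553 / 96485 = 0.06792 mol
Cathode: Cd²⁺ + 2e⁻ → Cd → n(Cd) = 0.06792/2 = 0.03396 mol → 3.82 g
Anode: 2H₂O → O₂ + 4H⁺ + 4e⁻ → n(O₂) = 0.06792/4 = 0.01698 mol → 0.380 L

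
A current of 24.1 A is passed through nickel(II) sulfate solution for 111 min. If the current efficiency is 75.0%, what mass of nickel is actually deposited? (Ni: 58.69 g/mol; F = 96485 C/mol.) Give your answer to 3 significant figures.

36.6 g

Q = 24.1 × 6660 = 1.605×10^5 C
n(e⁻) = 1.605×10^5 / 96485 = 1.663 mol
Ni²⁺ + 2e⁻ → Ni, so theoretical m(Ni) = 0.8315 × 58.69 = 48.80 g
Actual mass = 75.0% × 48.80 = 36.6 g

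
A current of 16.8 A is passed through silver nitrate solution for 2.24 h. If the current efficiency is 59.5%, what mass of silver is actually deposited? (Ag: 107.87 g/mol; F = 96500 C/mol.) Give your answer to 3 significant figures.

90.1 g

Q = 16.8 × 8064 = 1.355×10^5 C
n(e⁻) = 1.355×10^5 / 96500 = 1.404 mol
Ag⁺ + e⁻ → Ag, so theoretical m(Ag) = 1.404 × 107.87 = 151.4 g
Actual mass = 59.5% × 151.4 = 90.1 g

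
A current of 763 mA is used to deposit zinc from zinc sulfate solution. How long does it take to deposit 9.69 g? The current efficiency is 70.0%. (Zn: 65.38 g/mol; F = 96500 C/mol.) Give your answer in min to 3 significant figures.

893 min

n(Zn) = 9.69 / 65.38 = 0.1482 mol
Zn²⁺ + 2e⁻ → Zn, so n(e⁻) = 2 × 0.1482 = 0.2964 mol
Q = 0.2964 × 96500 / 0.700 = 40860 C
t = Q / I = 40860 / 0.763 = 53550 s = 893 min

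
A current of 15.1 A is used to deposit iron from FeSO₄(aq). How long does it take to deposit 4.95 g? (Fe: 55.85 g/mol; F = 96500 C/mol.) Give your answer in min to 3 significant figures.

18.9 min

n(Fe) = 4.95 / 55.85 = 0.08863 mol
Fe²⁺ + 2e⁻ → Fe, so n(e⁻) = 2 × 0.08863 = 0.1773 mol
Q = 0.1773 × 96500 = 17110 C
t = Q / I = 17110 / 15.1 = 1133 s = 18.9 min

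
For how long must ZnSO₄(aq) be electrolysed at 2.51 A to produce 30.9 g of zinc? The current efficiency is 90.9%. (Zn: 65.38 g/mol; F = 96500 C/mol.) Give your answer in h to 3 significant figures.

11.1 h

n(Zn) = 30.9 / 65.38 = 0.4726 mol
Zn²⁺ + 2e⁻ → Zn, so n(e⁻) = 2 × 0.4726 = 0.9452 mol
Q = 0.9452 × 96500 / 0.909 = 1.003×10^5 C
t = Q / I = 1.003×10^5 / 2.51 = 39960 s = 11.1 h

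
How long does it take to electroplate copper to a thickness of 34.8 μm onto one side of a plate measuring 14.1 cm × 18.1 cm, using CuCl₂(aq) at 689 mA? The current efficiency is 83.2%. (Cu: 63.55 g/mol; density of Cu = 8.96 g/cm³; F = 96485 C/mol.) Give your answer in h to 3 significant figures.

11.7 h

Plated area = 14.1 × 18.1 = 255.2 cm²
Volume = 255.2 × 34.8×10⁻⁴ cm = 0.8881 cm³
m(Cu) = 0.8881 × 8.96 = 7.957 g
n(Cu) = 7.957 / 63.55 = 0.1252 mol; n(e⁻) = 2 × 0.1252 = 0.2504 mol
Q = 0.2504 × 96485 / 0.832 = 29040 C
t = 29040 / 0.689 = 42150 s = 11.7 h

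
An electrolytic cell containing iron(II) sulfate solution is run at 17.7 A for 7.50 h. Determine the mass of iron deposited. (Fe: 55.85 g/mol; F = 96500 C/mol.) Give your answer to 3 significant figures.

138 g

Q = 17.7 A × 27000 s = 4.779×10^5 C
n(e⁻) = 4.779×10^5 / 96500 = 4.952 mol
Fe²⁺ + 2e⁻ → Fe, so n(Fe) = 4.952 / 2 = 2.476 mol
m = 2.476 × 55.85 = 138 g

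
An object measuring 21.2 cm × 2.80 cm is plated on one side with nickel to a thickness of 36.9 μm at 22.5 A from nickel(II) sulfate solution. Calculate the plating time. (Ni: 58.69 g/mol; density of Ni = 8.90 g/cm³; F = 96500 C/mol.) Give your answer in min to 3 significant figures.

Plated area = 21.2 × 2.80 = 59.36 cm²
Volume = 59.36 × 36.9×10⁻⁴ cm = 0.2190 cm³
m(Ni) = 0.2190 × 8.90 = 1.949 g
n(Ni) = 1.949 / 58.69 = 0.03321 mol; n(e⁻) = 2 × 0.03321 = 0.06642 mol
Q = 0.06642 × 96500 = 6410 C
t = 6410 / 22.5 = 284.9 s = 4.75 min

4.75 min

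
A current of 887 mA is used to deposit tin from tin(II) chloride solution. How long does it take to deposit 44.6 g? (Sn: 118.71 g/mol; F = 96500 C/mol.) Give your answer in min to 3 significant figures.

1360 min

n(Sn) = 44.6 / 118.71 = 0.3757 mol
Sn²⁺ + 2e⁻ → Sn, so n(e⁻) = 2 × 0.3757 = 0.7514 mol
Q = 0.7514 × 96500 = 72510 C
t = Q / I = 72510 / 0.887 = 81750 s = 1360 min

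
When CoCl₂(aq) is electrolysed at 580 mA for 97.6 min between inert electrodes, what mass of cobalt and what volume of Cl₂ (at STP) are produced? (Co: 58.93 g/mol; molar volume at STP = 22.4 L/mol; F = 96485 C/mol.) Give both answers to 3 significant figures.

Q = 0.580 × 5856 = 3396 C; n(e⁻) = 3396 / 96485 = 0.03520 mol
Cathode: Co²⁺ + 2e⁻ → Co → n(Co) = 0.03520/2 = 0.01760 mol → 1.04 g
Anode: 2Cl⁻ → Cl₂ + 2e⁻ → n(Cl₂) = 0.03520/2 = 0.01760 mol → 0.394 L

1.04 g Co; 0.394 L Cl₂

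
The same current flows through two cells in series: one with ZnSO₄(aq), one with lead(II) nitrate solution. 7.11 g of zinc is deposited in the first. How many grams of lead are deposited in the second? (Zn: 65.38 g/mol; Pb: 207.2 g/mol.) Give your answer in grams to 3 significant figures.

n(Zn) = 7.11 / 65.38 = 0.1087 mol
Zn²⁺ + 2e⁻ → Zn, so n(e⁻) = 2 × 0.1087 = 0.2174 mol
In series, the same 0.2174 mol of electrons flows through the second cell.
Pb²⁺ + 2e⁻ → Pb, so n(Pb) = 0.2174 / 2 = 0.1087 mol
m(Pb) = 0.1087 × 207.2 = 22.5 g

22.5 g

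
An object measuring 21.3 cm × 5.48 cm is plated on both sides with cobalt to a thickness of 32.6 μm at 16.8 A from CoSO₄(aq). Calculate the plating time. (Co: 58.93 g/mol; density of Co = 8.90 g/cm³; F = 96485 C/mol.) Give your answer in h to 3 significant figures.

Plated area = 2 × 21.3 × 5.48 = 233.4 cm²
Volume = 233.4 × 32.6×10⁻⁴ cm = 0.7609 cm³
m(Co) = 0.7609 × 8.90 = 6.772 g
n(Co) = 6.772 / 58.93 = 0.1149 mol; n(e⁻) = 2 × 0.1149 = 0.2298 mol
Q = 0.2298 × 96485 = 22170 C
t = 22170 / 16.8 = 1320 s = 0.367 h

0.367 h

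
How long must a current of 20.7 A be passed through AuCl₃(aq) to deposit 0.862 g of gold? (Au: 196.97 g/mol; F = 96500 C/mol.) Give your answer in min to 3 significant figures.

n(Au) = 0.862 / 196.97 = 0.004376 mol
Au³⁺ + 3e⁻ → Au, so n(e⁻) = 3 × 0.004376 = 0.01313 mol
Q = 0.01313 × 96500 = 1267 C
t = Q / I = 1267 / 20.7 = 61.21 s = 1.02 min

1.02 min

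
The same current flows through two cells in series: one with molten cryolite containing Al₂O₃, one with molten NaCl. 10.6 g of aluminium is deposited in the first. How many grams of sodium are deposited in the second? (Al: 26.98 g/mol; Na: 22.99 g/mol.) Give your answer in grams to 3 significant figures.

27.1 g

n(Al) = 10.6 / 26.98 = 0.3929 mol
Al³⁺ + 3e⁻ → Al, so n(e⁻) = 3 × 0.3929 = 1.179 mol
Since the cells are in series, n(e⁻) in the Na cell is also 1.179 mol.
Na⁺ + e⁻ → Na, so n(Na) = 1.179 mol
m(Na) = 1.179 × 22.99 = 27.1 g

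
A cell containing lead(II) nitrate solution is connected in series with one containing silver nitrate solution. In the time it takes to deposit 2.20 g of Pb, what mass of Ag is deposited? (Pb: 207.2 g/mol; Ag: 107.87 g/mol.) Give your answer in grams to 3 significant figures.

2.29 g

n(Pb) = 2.20 / 207.2 = 0.01062 mol
Pb²⁺ + 2e⁻ → Pb, so n(e⁻) = 2 × 0.01062 = 0.02124 mol
The cells are in series, so the same charge (and hence the same n(e⁻) = 0.02124 mol) passes through both.
Ag⁺ + e⁻ → Ag, so n(Ag) = 0.02124 mol
m(Ag) = 0.02124 × 107.87 = 2.29 g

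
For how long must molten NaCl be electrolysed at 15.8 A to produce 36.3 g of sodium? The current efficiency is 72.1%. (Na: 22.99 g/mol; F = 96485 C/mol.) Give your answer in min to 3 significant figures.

223 min

n(Na) = 36.3 / 22.99 = 1.579 mol
Na⁺ + e⁻ → Na, so n(e⁻) = 1.579 mol
Q = 1.579 × 96485 / 0.721 = 2.113×10^5 C
t = Q / I = 2.113×10^5 / 15.8 = 13370 s = 223 min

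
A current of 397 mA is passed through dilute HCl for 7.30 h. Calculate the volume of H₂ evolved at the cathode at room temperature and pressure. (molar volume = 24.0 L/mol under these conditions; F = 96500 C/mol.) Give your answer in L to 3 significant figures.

Charge passed = 0.397 × 26280 = 10430 C
Moles of electrons = 10430 / 96500 = 0.1081 mol
2H⁺ + 2e⁻ → H₂, so n(H₂) = 0.1081 / 2 = 0.05405 mol
V = 0.05405 × 24.0 = 1.297 L

1.30 L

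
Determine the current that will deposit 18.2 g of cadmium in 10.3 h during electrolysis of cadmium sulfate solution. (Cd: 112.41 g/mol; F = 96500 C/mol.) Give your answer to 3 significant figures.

0.843 A

n(Cd) = 18.2 / 112.41 = 0.1619 mol
Cd²⁺ + 2e⁻ → Cd, so n(e⁻) = 2 × 0.1619 = 0.3238 mol
Q = 0.3238 × 96500 = 31250 C
I = Q / t = 31250 / 37080 s = 0.843 A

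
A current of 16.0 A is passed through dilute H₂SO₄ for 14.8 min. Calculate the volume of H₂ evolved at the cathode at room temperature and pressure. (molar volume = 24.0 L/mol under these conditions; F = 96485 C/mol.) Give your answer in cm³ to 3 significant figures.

Q = It = 16.0 × 888 = 14210 C
n(e⁻) = Q/F = 14210/96485 = 0.1473 mol
2H⁺ + 2e⁻ → H₂, so n(H₂) = 0.1473 / 2 = 0.07365 mol
V = 0.07365 × 24.0 = 1.768 L
= 1770 cm³

1770 cm³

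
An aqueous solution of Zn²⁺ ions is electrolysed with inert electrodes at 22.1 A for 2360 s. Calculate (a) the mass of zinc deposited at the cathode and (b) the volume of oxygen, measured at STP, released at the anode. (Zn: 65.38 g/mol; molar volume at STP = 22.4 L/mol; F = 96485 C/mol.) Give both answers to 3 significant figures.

17.7 g Zn; 3.03 L O₂

Q = 22.1 × 2360 = 52160 C; n(e⁻) = 52160 / 96485 = 0.5406 mol
Cathode: Zn²⁺ + 2e⁻ → Zn → n(Zn) = 0.5406/2 = 0.2703 mol → 17.7 g
Anode: 2H₂O → O₂ + 4H⁺ + 4e⁻ → n(O₂) = 0.5406/4 = 0.1352 mol → 3.03 L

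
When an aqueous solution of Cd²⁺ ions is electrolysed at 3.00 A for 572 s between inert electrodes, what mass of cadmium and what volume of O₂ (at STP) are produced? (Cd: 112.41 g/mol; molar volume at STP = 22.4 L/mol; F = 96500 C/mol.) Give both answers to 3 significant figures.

Q = 3.00 × 572 = 1716 C; n(e⁻) = 1716 / 96500 = 0.01778 mol
Cathode: Cd²⁺ + 2e⁻ → Cd → n(Cd) = 0.01778/2 = 0.008890 mol → 0.999 g
Anode: 2H₂O → O₂ + 4H⁺ + 4e⁻ → n(O₂) = 0.01778/4 = 0.004445 mol → 0.0996 L

0.999 g Cd; 0.0996 L O₂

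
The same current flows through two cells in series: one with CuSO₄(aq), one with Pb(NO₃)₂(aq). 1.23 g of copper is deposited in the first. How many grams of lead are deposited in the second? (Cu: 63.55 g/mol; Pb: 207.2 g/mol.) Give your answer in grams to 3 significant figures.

4.01 g

n(Cu) = 1.23 / 63.55 = 0.01935 mol
Cu²⁺ + 2e⁻ → Cu, so n(e⁻) = 2 × 0.01935 = 0.03870 mol
In series, the same 0.03870 mol of electrons flows through the second cell.
Pb²⁺ + 2e⁻ → Pb, so n(Pb) = 0.03870 / 2 = 0.01935 mol
m(Pb) = 0.01935 × 207.2 = 4.01 g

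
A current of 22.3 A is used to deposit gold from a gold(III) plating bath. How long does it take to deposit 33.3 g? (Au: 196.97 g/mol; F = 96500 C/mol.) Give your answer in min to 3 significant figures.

n(Au) = 33.3 / 196.97 = 0.1691 mol
Au³⁺ + 3e⁻ → Au, so n(e⁻) = 3 × 0.1691 = 0.5073 mol
Q = 0.5073 × 96500 = 48950 C
t = Q / I = 48950 / 22.3 = 2195 s = 36.6 min

36.6 min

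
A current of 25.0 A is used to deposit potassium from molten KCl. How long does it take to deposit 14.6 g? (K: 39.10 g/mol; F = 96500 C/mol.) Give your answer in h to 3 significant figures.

n(K) = 14.6 / 39.10 = 0.3734 mol
K⁺ + e⁻ → K, so n(e⁻) = 0.3734 mol
Q = 0.3734 × 96500 = 36030 C
t = Q / I = 36030 / 25.0 = 1441 s = 0.400 h

0.400 h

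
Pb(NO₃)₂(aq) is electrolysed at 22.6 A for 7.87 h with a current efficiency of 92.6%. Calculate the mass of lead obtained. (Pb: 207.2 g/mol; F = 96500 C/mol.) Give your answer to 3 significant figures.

Q = 22.6 × 28332 = 6.403×10^5 C
n(e⁻) = 6.403×10^5 / 96500 = 6.635 mol
Pb²⁺ + 2e⁻ → Pb, so theoretical m(Pb) = 3.318 × 207.2 = 687.5 g
Actual mass = 92.6% × 687.5 = 637 g

637 g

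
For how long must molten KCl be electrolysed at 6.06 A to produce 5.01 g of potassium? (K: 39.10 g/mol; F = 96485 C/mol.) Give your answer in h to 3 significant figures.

0.567 h

n(K) = 5.01 / 39.10 = 0.1281 mol
K⁺ + e⁻ → K, so n(e⁻) = 0.1281 mol
Q = 0.1281 × 96485 = 12360 C
t = Q / I = 12360 / 6.06 = 2040 s = 0.567 h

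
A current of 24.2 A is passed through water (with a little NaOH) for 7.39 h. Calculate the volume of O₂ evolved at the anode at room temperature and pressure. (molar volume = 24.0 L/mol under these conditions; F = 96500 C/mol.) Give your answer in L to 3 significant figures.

Charge passed = 24.2 × 26604 = 6.438×10^5 C
n(e⁻) = Q/F = 6.438×10^5/96500 = 6.672 mol
2H₂O → O₂ + 4H⁺ + 4e⁻, so n(O₂) = 6.672 / 4 = 1.668 mol
V = 1.668 × 24.0 = 40.03 L

40.0 L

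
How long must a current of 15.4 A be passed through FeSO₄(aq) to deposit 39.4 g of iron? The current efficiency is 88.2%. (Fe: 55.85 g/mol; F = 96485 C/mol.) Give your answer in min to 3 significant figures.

n(Fe) = 39.4 / 55.85 = 0.7055 mol
Fe²⁺ + 2e⁻ → Fe, so n(e⁻) = 2 × 0.7055 = 1.411 mol
Q = 1.411 × 96485 / 0.882 = 1.544×10^5 C
t = Q / I = 1.544×10^5 / 15.4 = 10030 s = 167 min

167 min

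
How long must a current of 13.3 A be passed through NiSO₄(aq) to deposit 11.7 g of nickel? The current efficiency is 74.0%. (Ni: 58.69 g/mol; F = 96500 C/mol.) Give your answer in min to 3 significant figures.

65.2 min

n(Ni) = 11.7 / 58.69 = 0.1994 mol
Ni²⁺ + 2e⁻ → Ni, so n(e⁻) = 2 × 0.1994 = 0.3988 mol
Q = 0.3988 × 96500 / 0.740 = 52010 C
t = Q / I = 52010 / 13.3 = 3911 s = 65.2 min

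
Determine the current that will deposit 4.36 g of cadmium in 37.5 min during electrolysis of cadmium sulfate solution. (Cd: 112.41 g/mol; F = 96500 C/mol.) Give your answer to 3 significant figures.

3.33 A

n(Cd) = 4.36 / 112.41 = 0.03879 mol
Cd²⁺ + 2e⁻ → Cd, so n(e⁻) = 2 × 0.03879 = 0.07758 mol
Q = 0.07758 × 96500 = 7486 C
I = Q / t = 7486 / 2250 s = 3.33 A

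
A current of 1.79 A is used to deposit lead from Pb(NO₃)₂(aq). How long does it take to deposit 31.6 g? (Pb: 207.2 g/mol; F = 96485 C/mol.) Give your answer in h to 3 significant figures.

4.57 h

n(Pb) = 31.6 / 207.2 = 0.1525 mol
Pb²⁺ + 2e⁻ → Pb, so n(e⁻) = 2 × 0.1525 = 0.3050 mol
Q = 0.3050 × 96485 = 29430 C
t = Q / I = 29430 / 1.79 = 16440 s = 4.57 h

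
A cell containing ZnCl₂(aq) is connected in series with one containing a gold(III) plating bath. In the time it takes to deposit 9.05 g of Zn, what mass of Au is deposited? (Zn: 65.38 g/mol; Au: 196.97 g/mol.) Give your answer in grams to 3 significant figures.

n(Zn) = 9.05 / 65.38 = 0.1384 mol
Zn²⁺ + 2e⁻ → Zn, so n(e⁻) = 2 × 0.1384 = 0.2768 mol
Same current for the same time ⇒ same n(e⁻) = 0.2768 mol in both cells.
Au³⁺ + 3e⁻ → Au, so n(Au) = 0.2768 / 3 = 0.09227 mol
m(Au) = 0.09227 × 196.97 = 18.2 g

18.2 g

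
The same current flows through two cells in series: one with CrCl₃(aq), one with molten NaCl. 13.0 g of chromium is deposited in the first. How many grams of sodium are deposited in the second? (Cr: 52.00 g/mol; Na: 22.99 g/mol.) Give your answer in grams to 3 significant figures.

17.2 g

n(Cr) = 13.0 / 52.00 = 0.2500 mol
Cr³⁺ + 3e⁻ → Cr, so n(e⁻) = 3 × 0.2500 = 0.7500 mol
In series, the same 0.7500 mol of electrons flows through the second cell.
Na⁺ + e⁻ → Na, so n(Na) = 0.7500 mol
m(Na) = 0.7500 × 22.99 = 17.2 g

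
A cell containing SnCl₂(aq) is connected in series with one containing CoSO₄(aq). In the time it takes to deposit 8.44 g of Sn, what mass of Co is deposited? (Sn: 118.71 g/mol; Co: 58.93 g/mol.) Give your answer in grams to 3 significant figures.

n(Sn) = 8.44 / 118.71 = 0.07110 mol
Sn²⁺ + 2e⁻ → Sn, so n(e⁻) = 2 × 0.07110 = 0.1422 mol
Same current for the same time ⇒ same n(e⁻) = 0.1422 mol in both cells.
Co²⁺ + 2e⁻ → Co, so n(Co) = 0.1422 / 2 = 0.07110 mol
m(Co) = 0.07110 × 58.93 = 4.19 g

4.19 g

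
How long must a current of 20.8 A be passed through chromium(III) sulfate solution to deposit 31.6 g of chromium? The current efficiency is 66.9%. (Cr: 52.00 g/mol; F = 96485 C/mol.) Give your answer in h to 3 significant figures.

3.51 h

n(Cr) = 31.6 / 52.00 = 0.6077 mol
Cr³⁺ + 3e⁻ → Cr, so n(e⁻) = 3 × 0.6077 = 1.823 mol
Q = 1.823 × 96485 / 0.669 = 2.629×10^5 C
t = Q / I = 2.629×10^5 / 20.8 = 12640 s = 3.51 h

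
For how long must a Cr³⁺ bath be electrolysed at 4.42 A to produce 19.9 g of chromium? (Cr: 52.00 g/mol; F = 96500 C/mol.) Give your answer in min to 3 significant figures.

418 min

n(Cr) = 19.9 / 52.00 = 0.3827 mol
Cr³⁺ + 3e⁻ → Cr, so n(e⁻) = 3 × 0.3827 = 1.148 mol
Q = 1.148 × 96500 = 1.108×10^5 C
t = Q / I = 1.108×10^5 / 4.42 = 25070 s = 418 min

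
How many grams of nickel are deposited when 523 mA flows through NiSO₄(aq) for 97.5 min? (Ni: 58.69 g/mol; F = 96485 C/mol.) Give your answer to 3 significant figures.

0.931 g

Q = It = 0.523 × 5850 = 3060 C
n(e⁻) = Q/F = 3060/96485 = 0.03171 mol
Ni²⁺ + 2e⁻ → Ni, so n(Ni) = 0.03171 / 2 = 0.01586 mol
m = 0.01586 × 58.69 = 0.931 g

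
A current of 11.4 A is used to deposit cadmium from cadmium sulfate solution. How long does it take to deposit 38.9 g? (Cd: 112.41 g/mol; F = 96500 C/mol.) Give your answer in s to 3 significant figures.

5860 s

n(Cd) = 38.9 / 112.41 = 0.3461 mol
Cd²⁺ + 2e⁻ → Cd, so n(e⁻) = 2 × 0.3461 = 0.6922 mol
Q = 0.6922 × 96500 = 66800 C
t = Q / I = 66800 / 11.4 = 5860 s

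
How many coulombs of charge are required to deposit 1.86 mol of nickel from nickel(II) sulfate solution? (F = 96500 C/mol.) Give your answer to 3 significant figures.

Ni²⁺ + 2e⁻ → Ni, so n(e⁻) = 2 × 1.86 = 3.720 mol
Q = 3.720 × 96500 = 3.590×10^5 C

3.59×10^5 C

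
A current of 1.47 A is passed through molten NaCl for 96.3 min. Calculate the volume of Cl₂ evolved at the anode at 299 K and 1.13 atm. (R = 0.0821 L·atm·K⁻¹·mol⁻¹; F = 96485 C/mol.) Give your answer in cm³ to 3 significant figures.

Q = It = 1.47 × 5778 = 8494 C
n(e⁻) = 8494 / 96485 = 0.08803 mol
2Cl⁻ → Cl₂ + 2e⁻, so n(Cl₂) = 0.08803 / 2 = 0.04402 mol
V = nRT/P = 0.04402 × 0.0821 × 299 / 1.13 = 0.9563 L
= 956 cm³

956 cm³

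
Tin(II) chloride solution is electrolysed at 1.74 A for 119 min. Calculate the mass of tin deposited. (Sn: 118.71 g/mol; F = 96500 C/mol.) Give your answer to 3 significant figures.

7.64 g

Q = 1.74 A × 7140 s = 12420 C
n(e⁻) = 12420 / 96500 = 0.1287 mol
Sn²⁺ + 2e⁻ → Sn, so n(Sn) = 0.1287 / 2 = 0.06435 mol
m = 0.06435 × 118.71 = 7.64 g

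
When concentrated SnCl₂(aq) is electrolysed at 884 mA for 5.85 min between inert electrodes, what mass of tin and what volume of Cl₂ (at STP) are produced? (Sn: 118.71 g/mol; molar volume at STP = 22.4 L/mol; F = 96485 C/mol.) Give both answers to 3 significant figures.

Q = 0.884 × 351 = 310.3 C; n(e⁻) = 310.3 / 96485 = 0.003216 mol
Cathode: Sn²⁺ + 2e⁻ → Sn → n(Sn) = 0.003216/2 = 0.001608 mol → 0.191 g
Anode: 2Cl⁻ → Cl₂ + 2e⁻ → n(Cl₂) = 0.003216/2 = 0.001608 mol → 0.0360 L

0.191 g Sn; 0.0360 L Cl₂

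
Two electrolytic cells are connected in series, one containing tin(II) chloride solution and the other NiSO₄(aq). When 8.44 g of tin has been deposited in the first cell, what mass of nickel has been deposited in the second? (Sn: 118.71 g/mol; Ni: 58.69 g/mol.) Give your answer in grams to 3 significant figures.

n(Sn) = 8.44 / 118.71 = 0.07110 mol
Sn²⁺ + 2e⁻ → Sn, so n(e⁻) = 2 × 0.07110 = 0.1422 mol
Since the cells are in series, n(e⁻) in the Ni cell is also 0.1422 mol.
Ni²⁺ + 2e⁻ → Ni, so n(Ni) = 0.1422 / 2 = 0.07110 mol
m(Ni) = 0.07110 × 58.69 = 4.17 g

4.17 g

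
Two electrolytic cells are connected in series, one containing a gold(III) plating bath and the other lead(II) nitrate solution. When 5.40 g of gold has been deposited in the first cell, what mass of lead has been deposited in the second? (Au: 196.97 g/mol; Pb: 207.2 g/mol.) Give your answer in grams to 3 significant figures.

n(Au) = 5.40 / 196.97 = 0.02742 mol
Au³⁺ + 3e⁻ → Au, so n(e⁻) = 3 × 0.02742 = 0.08226 mol
In series, the same 0.08226 mol of electrons flows through the second cell.
Pb²⁺ + 2e⁻ → Pb, so n(Pb) = 0.08226 / 2 = 0.04113 mol
m(Pb) = 0.04113 × 207.2 = 8.52 g

8.52 g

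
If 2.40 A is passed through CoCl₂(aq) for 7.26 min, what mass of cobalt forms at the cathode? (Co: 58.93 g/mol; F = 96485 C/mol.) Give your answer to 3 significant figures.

0.319 g

Charge passed = 2.40 × 435.6 = 1045 C
n(e⁻) = 1045 / 96485 = 0.01083 mol
Co²⁺ + 2e⁻ → Co, so n(Co) = 0.01083 / 2 = 0.005415 mol
m = 0.005415 × 58.93 = 0.319 g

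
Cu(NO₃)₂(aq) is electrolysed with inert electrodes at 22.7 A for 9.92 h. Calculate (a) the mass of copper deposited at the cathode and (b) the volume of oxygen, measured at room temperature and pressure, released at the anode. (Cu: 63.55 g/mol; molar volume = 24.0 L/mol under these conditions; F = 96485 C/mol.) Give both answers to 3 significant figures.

Q = 22.7 × 35712 = 8.107×10^5 C; n(e⁻) = 8.107×10^5 / 96485 = 8.402 mol
Cathode: Cu²⁺ + 2e⁻ → Cu → n(Cu) = 8.402/2 = 4.201 mol → 267 g
Anode: 2H₂O → O₂ + 4H⁺ + 4e⁻ → n(O₂) = 8.402/4 = 2.101 mol → 50.4 L

267 g Cu; 50.4 L O₂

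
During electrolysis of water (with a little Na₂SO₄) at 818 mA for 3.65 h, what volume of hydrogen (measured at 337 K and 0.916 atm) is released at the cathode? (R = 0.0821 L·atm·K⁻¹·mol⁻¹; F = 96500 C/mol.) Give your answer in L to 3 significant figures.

1.68 L

Charge passed = 0.818 × 13140 = 10750 C
n(e⁻) = Q/F = 10750/96500 = 0.1114 mol
2H⁺ + 2e⁻ → H₂, so n(H₂) = 0.1114 / 2 = 0.05570 mol
V = nRT/P = 0.05570 × 0.0821 × 337 / 0.916 = 1.682 L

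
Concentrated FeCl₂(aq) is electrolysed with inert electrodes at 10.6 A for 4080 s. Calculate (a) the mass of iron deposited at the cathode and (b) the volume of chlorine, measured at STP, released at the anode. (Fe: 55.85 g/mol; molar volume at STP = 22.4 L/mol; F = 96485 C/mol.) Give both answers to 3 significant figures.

Q = 10.6 × 4080 = 43250 C; n(e⁻) = 43250 / 96485 = 0.4483 mol
Cathode: Fe²⁺ + 2e⁻ → Fe → n(Fe) = 0.4483/2 = 0.2242 mol → 12.5 g
Anode: 2Cl⁻ → Cl₂ + 2e⁻ → n(Cl₂) = 0.4483/2 = 0.2242 mol → 5.02 L

12.5 g Fe; 5.02 L Cl₂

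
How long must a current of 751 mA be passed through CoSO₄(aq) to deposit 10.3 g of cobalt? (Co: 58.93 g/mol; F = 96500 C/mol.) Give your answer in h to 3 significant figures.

n(Co) = 10.3 / 58.93 = 0.1748 mol
Co²⁺ + 2e⁻ → Co, so n(e⁻) = 2 × 0.1748 = 0.3496 mol
Q = 0.3496 × 96500 = 33740 C
t = Q / I = 33740 / 0.751 = 44930 s = 12.5 h

12.5 h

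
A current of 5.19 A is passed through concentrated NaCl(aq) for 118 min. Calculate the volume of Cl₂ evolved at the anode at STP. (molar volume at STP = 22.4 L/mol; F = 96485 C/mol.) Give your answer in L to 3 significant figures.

Q = It = 5.19 × 7080 = 36750 C
Moles of electrons = 36750 / 96485 = 0.3809 mol
2Cl⁻ → Cl₂ + 2e⁻, so n(Cl₂) = 0.3809 / 2 = 0.1905 mol
V = 0.1905 × 22.4 = 4.267 L

4.27 L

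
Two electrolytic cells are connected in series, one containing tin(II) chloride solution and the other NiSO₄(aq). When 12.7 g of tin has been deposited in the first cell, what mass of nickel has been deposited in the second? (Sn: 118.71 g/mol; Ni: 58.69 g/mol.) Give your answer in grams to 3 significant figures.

6.28 g

n(Sn) = 12.7 / 118.71 = 0.1070 mol
Sn²⁺ + 2e⁻ → Sn, so n(e⁻) = 2 × 0.1070 = 0.2140 mol
Since the cells are in series, n(e⁻) in the Ni cell is also 0.2140 mol.
Ni²⁺ + 2e⁻ → Ni, so n(Ni) = 0.2140 / 2 = 0.1070 mol
m(Ni) = 0.1070 × 58.69 = 6.28 g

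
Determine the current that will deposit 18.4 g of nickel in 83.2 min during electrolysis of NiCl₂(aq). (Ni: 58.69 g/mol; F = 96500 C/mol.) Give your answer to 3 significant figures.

n(Ni) = 18.4 / 58.69 = 0.3135 mol
Ni²⁺ + 2e⁻ → Ni, so n(e⁻) = 2 × 0.3135 = 0.6270 mol
Q = 0.6270 × 96500 = 60510 C
I = Q / t = 60510 / 4992 s = 12.1 A

12.1 A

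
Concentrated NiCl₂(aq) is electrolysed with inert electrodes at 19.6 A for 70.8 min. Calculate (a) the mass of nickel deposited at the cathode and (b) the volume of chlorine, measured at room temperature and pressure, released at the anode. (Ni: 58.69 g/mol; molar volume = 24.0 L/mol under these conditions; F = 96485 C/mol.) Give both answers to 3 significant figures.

Q = 19.6 × 4248 = 83260 C; n(e⁻) = 83260 / 96485 = 0.8629 mol
Cathode: Ni²⁺ + 2e⁻ → Ni → n(Ni) = 0.8629/2 = 0.4315 mol → 25.3 g
Anode: 2Cl⁻ → Cl₂ + 2e⁻ → n(Cl₂) = 0.8629/2 = 0.4315 mol → 10.4 L

25.3 g Ni; 10.4 L Cl₂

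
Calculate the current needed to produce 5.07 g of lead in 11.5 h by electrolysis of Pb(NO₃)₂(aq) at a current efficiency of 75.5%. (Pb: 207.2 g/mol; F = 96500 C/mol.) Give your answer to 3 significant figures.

0.151 A

n(Pb) = 5.07 / 207.2 = 0.02447 mol
Pb²⁺ + 2e⁻ → Pb, so n(e⁻) = 2 × 0.02447 = 0.04894 mol
Q = 0.04894 × 96500 / 0.755 = 6255 C
I = Q / t = 6255 / 41400 s = 0.151 A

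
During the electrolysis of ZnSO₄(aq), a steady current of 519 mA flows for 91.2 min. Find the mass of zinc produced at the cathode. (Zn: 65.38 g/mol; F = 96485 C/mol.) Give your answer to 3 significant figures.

Q = 0.519 A × 5472 s = 2840 C
Moles of electrons = 2840 / 96485 = 0.02943 mol
Zn²⁺ + 2e⁻ → Zn, so n(Zn) = 0.02943 / 2 = 0.01472 mol
m = 0.01472 × 65.38 = 0.962 g

0.962 g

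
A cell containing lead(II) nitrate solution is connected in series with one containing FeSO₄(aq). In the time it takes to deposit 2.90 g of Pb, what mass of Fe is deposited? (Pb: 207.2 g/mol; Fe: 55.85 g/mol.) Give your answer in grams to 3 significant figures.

0.782 g

n(Pb) = 2.90 / 207.2 = 0.01400 mol
Pb²⁺ + 2e⁻ → Pb, so n(e⁻) = 2 × 0.01400 = 0.02800 mol
Same current for the same time ⇒ same n(e⁻) = 0.02800 mol in both cells.
Fe²⁺ + 2e⁻ → Fe, so n(Fe) = 0.02800 / 2 = 0.01400 mol
m(Fe) = 0.01400 × 55.85 = 0.782 g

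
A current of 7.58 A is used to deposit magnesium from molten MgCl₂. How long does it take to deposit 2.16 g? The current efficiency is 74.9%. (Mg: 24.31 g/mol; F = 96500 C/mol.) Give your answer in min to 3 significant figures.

50.3 min

n(Mg) = 2.16 / 24.31 = 0.08885 mol
Mg²⁺ + 2e⁻ → Mg, so n(e⁻) = 2 × 0.08885 = 0.1777 mol
Q = 0.1777 × 96500 / 0.749 = 22890 C
t = Q / I = 22890 / 7.58 = 3020 s = 50.3 min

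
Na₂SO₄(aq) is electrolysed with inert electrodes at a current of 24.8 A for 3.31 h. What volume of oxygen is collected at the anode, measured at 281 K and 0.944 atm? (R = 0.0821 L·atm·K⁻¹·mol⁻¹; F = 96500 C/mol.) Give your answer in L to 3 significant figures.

18.7 L

Charge passed = 24.8 × 11916 = 2.955×10^5 C
n(e⁻) = Q/F = 2.955×10^5/96500 = 3.062 mol
2H₂O → O₂ + 4H⁺ + 4e⁻, so n(O₂) = 3.062 / 4 = 0.7655 mol
V = nRT/P = 0.7655 × 0.0821 × 281 / 0.944 = 18.71 L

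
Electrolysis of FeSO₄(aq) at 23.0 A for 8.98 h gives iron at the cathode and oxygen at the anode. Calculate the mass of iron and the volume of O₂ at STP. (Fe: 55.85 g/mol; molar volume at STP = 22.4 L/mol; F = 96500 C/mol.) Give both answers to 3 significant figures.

Q = 23.0 × 32328 = 7.435×10^5 C; n(e⁻) = 7.435×10^5 / 96500 = 7.705 mol
Cathode: Fe²⁺ + 2e⁻ → Fe → n(Fe) = 7.705/2 = 3.853 mol → 215 g
Anode: 2H₂O → O₂ + 4H⁺ + 4e⁻ → n(O₂) = 7.705/4 = 1.926 mol → 43.1 L

215 g Fe; 43.1 L O₂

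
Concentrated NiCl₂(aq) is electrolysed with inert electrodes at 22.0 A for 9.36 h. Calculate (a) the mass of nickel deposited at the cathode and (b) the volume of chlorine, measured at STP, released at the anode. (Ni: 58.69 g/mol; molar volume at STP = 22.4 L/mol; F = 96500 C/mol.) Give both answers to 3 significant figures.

225 g Ni; 86.0 L Cl₂

Q = 22.0 × 33696 = 7.413×10^5 C; n(e⁻) = 7.413×10^5 / 96500 = 7.682 mol
Cathode: Ni²⁺ + 2e⁻ → Ni → n(Ni) = 7.682/2 = 3.841 mol → 225 g
Anode: 2Cl⁻ → Cl₂ + 2e⁻ → n(Cl₂) = 7.682/2 = 3.841 mol → 86.0 L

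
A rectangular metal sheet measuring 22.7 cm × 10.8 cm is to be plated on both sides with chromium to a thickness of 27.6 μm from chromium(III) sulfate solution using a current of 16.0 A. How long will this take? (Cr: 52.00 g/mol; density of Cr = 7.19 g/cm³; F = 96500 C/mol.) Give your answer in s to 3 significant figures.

Plated area = 2 × 22.7 × 10.8 = 490.3 cm²
Volume = 490.3 × 27.6×10⁻⁴ cm = 1.353 cm³
m(Cr) = 1.353 × 7.19 = 9.728 g
n(Cr) = 9.728 / 52.00 = 0.1871 mol; n(e⁻) = 3 × 0.1871 = 0.5613 mol
Q = 0.5613 × 96500 = 54170 C
t = 54170 / 16.0 = 3386 s

3390 s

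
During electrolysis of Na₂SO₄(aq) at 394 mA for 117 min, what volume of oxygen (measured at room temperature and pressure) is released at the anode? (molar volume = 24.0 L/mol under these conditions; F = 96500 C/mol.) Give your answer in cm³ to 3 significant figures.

Charge passed = 0.394 × 7020 = 2766 C
Moles of electrons = 2766 / 96500 = 0.02866 mol
2H₂O → O₂ + 4H⁺ + 4e⁻, so n(O₂) = 0.02866 / 4 = 0.007165 mol
V = 0.007165 × 24.0 = 0.1720 L
= 172 cm³

172 cm³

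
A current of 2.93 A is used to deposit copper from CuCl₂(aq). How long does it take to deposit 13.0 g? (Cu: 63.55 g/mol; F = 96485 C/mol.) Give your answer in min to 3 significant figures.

225 min

n(Cu) = 13.0 / 63.55 = 0.2046 mol
Cu²⁺ + 2e⁻ → Cu, so n(e⁻) = 2 × 0.2046 = 0.4092 mol
Q = 0.4092 × 96485 = 39480 C
t = Q / I = 39480 / 2.93 = 13470 s = 225 min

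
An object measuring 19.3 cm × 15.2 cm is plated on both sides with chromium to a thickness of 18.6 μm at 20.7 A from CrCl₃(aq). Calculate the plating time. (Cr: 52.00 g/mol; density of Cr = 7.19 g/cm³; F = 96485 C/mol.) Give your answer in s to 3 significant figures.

2110 s

Plated area = 2 × 19.3 × 15.2 = 586.7 cm²
Volume = 586.7 × 18.6×10⁻⁴ cm = 1.091 cm³
m(Cr) = 1.091 × 7.19 = 7.844 g
n(Cr) = 7.844 / 52.00 = 0.1508 mol; n(e⁻) = 3 × 0.1508 = 0.4524 mol
Q = 0.4524 × 96485 = 43650 C
t = 43650 / 20.7 = 2109 s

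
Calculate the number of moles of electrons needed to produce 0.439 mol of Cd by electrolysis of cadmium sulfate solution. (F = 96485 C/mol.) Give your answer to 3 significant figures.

Cd²⁺ + 2e⁻ → Cd, so n(e⁻) = 2 × 0.439 = 0.8780 mol

0.878 mol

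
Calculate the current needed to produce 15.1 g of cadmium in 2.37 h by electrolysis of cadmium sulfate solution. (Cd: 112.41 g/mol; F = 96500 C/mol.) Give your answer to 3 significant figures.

n(Cd) = 15.1 / 112.41 = 0.1343 mol
Cd²⁺ + 2e⁻ → Cd, so n(e⁻) = 2 × 0.1343 = 0.2686 mol
Q = 0.2686 × 96500 = 25920 C
I = Q / t = 25920 / 8532 s = 3.04 A

3.04 A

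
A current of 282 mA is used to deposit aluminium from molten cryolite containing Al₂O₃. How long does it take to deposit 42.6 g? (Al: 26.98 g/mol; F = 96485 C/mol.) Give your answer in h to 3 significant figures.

450 h

n(Al) = 42.6 / 26.98 = 1.579 mol
Al³⁺ + 3e⁻ → Al, so n(e⁻) = 3 × 1.579 = 4.737 mol
Q = 4.737 × 96485 = 4.570×10^5 C
t = Q / I = 4.570×10^5 / 0.282 = 1.621×10^6 s = 450 h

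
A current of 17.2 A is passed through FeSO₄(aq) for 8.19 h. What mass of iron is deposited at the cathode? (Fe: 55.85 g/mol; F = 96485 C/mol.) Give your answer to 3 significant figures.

147 g

Charge passed = 17.2 × 29484 = 5.071×10^5 C
n(e⁻) = 5.071×10^5 / 96485 = 5.256 mol
Fe²⁺ + 2e⁻ → Fe, so n(Fe) = 5.256 / 2 = 2.628 mol
m = 2.628 × 55.85 = 147 g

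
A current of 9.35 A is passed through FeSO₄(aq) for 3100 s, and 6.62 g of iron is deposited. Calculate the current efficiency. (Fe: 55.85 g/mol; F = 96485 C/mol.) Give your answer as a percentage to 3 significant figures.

Q = 9.35 × 3100 = 28990 C
n(e⁻) = 28990 / 96485 = 0.3005 mol
Fe²⁺ + 2e⁻ → Fe, so theoretical n(Fe) = 0.1503 mol → 8.394 g
Efficiency = 6.62 / 8.394 = 0.7887 = 78.9%

78.9%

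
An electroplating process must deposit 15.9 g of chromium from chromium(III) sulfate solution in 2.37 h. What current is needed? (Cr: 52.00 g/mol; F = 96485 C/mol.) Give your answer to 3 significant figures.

n(Cr) = 15.9 / 52.00 = 0.3058 mol
Cr³⁺ + 3e⁻ → Cr, so n(e⁻) = 3 × 0.3058 = 0.9174 mol
Q = 0.9174 × 96485 = 88520 C
I = Q / t = 88520 / 8532 s = 10.4 A

10.4 A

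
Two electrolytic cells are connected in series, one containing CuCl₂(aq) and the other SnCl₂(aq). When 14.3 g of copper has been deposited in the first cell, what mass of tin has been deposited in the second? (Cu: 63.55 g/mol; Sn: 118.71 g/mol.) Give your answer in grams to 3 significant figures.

26.7 g

n(Cu) = 14.3 / 63.55 = 0.2250 mol
Cu²⁺ + 2e⁻ → Cu, so n(e⁻) = 2 × 0.2250 = 0.4500 mol
Since the cells are in series, n(e⁻) in the Sn cell is also 0.4500 mol.
Sn²⁺ + 2e⁻ → Sn, so n(Sn) = 0.4500 / 2 = 0.2250 mol
m(Sn) = 0.2250 × 118.71 = 26.7 g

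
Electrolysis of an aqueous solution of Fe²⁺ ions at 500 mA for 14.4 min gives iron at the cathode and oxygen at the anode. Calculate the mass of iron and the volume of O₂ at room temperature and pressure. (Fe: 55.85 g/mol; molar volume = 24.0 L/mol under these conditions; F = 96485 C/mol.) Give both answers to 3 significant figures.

Q = 0.500 × 864 = 432.0 C; n(e⁻) = 432.0 / 96485 = 0.004477 mol
Cathode: Fe²⁺ + 2e⁻ → Fe → n(Fe) = 0.004477/2 = 0.002239 mol → 0.125 g
Anode: 2H₂O → O₂ + 4H⁺ + 4e⁻ → n(O₂) = 0.004477/4 = 0.001119 mol → 0.0269 L

0.125 g Fe; 0.0269 L O₂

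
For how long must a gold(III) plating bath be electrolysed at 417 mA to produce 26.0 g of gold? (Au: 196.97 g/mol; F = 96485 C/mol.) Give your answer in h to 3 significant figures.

n(Au) = 26.0 / 196.97 = 0.1320 mol
Au³⁺ + 3e⁻ → Au, so n(e⁻) = 3 × 0.1320 = 0.3960 mol
Q = 0.3960 × 96485 = 38210 C
t = Q / I = 38210 / 0.417 = 91630 s = 25.5 h

25.5 h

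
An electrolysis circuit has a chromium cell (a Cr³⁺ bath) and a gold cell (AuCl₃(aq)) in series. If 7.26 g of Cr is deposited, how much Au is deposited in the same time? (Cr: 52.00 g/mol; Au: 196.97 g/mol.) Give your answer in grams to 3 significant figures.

27.5 g

n(Cr) = 7.26 / 52.00 = 0.1396 mol
Cr³⁺ + 3e⁻ → Cr, so n(e⁻) = 3 × 0.1396 = 0.4188 mol
Same current for the same time ⇒ same n(e⁻) = 0.4188 mol in both cells.
Au³⁺ + 3e⁻ → Au, so n(Au) = 0.4188 / 3 = 0.1396 mol
m(Au) = 0.1396 × 196.97 = 27.5 g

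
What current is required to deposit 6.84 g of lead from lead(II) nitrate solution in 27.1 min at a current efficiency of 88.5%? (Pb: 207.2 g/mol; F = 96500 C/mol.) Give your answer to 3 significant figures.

n(Pb) = 6.84 / 207.2 = 0.03301 mol
Pb²⁺ + 2e⁻ → Pb, so n(e⁻) = 2 × 0.03301 = 0.06602 mol
Q = 0.06602 × 96500 / 0.885 = 7199 C
I = Q / t = 7199 / 1626 s = 4.43 A

4.43 A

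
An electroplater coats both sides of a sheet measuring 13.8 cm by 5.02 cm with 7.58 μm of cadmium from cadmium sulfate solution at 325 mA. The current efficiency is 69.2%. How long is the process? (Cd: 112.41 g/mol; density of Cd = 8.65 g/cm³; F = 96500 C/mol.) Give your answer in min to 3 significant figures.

Plated area = 2 × 13.8 × 5.02 = 138.6 cm²
Volume = 138.6 × 7.58×10⁻⁴ cm = 0.1051 cm³
m(Cd) = 0.1051 × 8.65 = 0.9091 g
n(Cd) = 0.9091 / 112.41 = 0.008087 mol; n(e⁻) = 2 × 0.008087 = 0.01617 mol
Q = 0.01617 × 96500 / 0.692 = 2255 C
t = 2255 / 0.325 = 6938 s = 116 min

116 min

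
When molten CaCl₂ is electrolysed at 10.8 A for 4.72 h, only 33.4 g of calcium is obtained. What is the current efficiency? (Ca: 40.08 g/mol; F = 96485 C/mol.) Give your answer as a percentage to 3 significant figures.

Q = 10.8 × 16992 = 1.835×10^5 C
n(e⁻) = 1.835×10^5 / 96485 = 1.902 mol
Ca²⁺ + 2e⁻ → Ca, so theoretical n(Ca) = 0.9510 mol → 38.12 g
Efficiency = 33.4 / 38.12 = 0.8762 = 87.6%

87.6%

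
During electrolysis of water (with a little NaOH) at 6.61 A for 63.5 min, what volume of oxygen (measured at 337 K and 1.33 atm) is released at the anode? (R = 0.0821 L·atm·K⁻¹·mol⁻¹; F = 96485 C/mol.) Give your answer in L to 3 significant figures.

1.36 L

Q = It = 6.61 × 3810 = 25180 C
n(e⁻) = Q/F = 25180/96485 = 0.2610 mol
2H₂O → O₂ + 4H⁺ + 4e⁻, so n(O₂) = 0.2610 / 4 = 0.06525 mol
V = nRT/P = 0.06525 × 0.0821 × 337 / 1.33 = 1.357 L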